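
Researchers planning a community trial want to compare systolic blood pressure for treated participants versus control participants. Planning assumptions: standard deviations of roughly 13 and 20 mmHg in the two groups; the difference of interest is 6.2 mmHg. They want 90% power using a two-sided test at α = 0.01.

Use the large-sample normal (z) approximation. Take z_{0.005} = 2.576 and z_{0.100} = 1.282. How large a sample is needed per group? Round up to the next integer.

n = (z_{α/2} + z_β)² · (σ₁² + σ₂²) / δ²
  = (2.576 + 1.282)² · (13² + 20² = 569) / 6.2²
  = 14.8842 · 569 / 38.44
  = 220.32
Round up → n = 221 per group.

n = 221 per group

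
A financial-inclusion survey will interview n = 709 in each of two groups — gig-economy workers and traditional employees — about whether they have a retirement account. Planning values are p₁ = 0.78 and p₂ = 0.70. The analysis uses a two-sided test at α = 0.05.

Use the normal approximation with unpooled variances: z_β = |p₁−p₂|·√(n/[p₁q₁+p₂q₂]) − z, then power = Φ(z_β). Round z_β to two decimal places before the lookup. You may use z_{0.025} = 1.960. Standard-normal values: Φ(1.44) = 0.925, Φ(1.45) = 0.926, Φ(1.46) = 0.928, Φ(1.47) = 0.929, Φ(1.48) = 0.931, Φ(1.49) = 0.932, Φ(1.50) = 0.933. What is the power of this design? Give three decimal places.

Power ≈ 0.932

z_β = |p₁−p₂|·√(n/[p₁q₁+p₂q₂]) − z_{α/2}
    = 0.08 · √(709/0.3816) − 1.960
    = 0.08 · 43.1041 − 1.960
    = 3.4483 − 1.960 = 1.4883 → 1.49
Power = Φ(1.49) = 0.932.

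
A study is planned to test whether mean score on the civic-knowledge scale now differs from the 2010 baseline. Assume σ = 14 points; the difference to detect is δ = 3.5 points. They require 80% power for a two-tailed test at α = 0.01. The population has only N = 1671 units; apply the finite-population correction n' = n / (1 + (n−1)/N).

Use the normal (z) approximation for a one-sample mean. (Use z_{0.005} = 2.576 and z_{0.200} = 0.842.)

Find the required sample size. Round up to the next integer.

n = (z_{α/2} + z_β)² · σ² / δ²
  = (2.576 + 0.842)² · 14² / 3.5²
  = 11.6827 · 196 / 12.25
  = 186.92
Finite-population correction (N = 1671): 186.92 / (1 + (186.92 − 1)/1671) = 168.21.
Round up → n = 169.

n = 169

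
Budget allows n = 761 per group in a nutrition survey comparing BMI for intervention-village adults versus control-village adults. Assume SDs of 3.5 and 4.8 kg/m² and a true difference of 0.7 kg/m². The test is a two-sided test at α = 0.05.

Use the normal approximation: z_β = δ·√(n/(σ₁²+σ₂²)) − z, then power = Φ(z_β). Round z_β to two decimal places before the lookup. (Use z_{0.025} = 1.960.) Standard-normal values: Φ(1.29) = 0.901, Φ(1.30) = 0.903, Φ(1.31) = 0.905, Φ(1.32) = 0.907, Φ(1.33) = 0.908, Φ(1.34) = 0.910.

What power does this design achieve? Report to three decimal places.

Power ≈ 0.901

z_β = δ·√(n/(σ₁²+σ₂²)) − z_{α/2}
    = 0.7 · √(761/35.29) − 1.960
    = 0.7 · 4.64373 − 1.960
    = 3.2506 − 1.960 = 1.2906 → 1.29
Power = Φ(1.29) = 0.901.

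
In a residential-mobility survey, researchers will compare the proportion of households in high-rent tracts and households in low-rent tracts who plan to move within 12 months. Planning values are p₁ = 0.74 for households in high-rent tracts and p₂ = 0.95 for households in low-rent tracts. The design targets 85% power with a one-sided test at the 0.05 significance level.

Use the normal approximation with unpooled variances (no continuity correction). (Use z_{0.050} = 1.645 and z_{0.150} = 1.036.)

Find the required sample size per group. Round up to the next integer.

n = (z_α + z_β)² · [p₁(1−p₁) + p₂(1−p₂)] / (p₁ − p₂)²
  = (1.645 + 1.036)² · (0.74·0.26 + 0.95·0.05) / (-0.21)²
  = (2.681)² · (0.1924 + 0.0475) / 0.0441
  = 7.1878 · 0.2399 / 0.0441
  = 39.10
Round up → n = 40 per group.

n = 40 per group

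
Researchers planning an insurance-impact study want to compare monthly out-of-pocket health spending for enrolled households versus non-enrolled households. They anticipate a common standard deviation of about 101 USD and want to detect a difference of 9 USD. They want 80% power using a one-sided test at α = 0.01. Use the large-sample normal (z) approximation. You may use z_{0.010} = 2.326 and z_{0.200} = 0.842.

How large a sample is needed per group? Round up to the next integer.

n = 2528 per group

n = (z_α + z_β)² · (σ₁² + σ₂²) / δ²
  = (2.326 + 0.842)² · (2·101² = 20402) / 9²
  = 10.0362 · 20402 / 81
  = 2527.89
Round up → n = 2528 per group.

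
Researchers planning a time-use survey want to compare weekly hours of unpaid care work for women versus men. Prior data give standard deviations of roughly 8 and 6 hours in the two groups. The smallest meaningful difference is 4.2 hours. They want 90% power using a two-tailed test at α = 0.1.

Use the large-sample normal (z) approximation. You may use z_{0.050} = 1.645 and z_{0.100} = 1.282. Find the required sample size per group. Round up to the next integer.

n = 49 per group

n = (z_{α/2} + z_β)² · (σ₁² + σ₂²) / δ²
  = (1.645 + 1.282)² · (8² + 6² = 100) / 4.2²
  = 8.5673 · 100 / 17.64
  = 48.57
Round up → n = 49 per group.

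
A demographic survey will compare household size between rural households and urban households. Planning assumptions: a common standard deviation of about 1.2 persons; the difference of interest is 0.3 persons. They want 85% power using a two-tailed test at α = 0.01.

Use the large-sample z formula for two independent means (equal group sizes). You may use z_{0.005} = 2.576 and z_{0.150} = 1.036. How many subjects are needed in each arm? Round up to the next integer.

n = (z_{α/2} + z_β)² · (σ₁² + σ₂²) / δ²
  = (2.576 + 1.036)² · (2·1.2² = 2.88) / 0.3²
  = 13.0465 · 2.88 / 0.09
  = 417.49
Round up → n = 418 per group.

n = 418 per group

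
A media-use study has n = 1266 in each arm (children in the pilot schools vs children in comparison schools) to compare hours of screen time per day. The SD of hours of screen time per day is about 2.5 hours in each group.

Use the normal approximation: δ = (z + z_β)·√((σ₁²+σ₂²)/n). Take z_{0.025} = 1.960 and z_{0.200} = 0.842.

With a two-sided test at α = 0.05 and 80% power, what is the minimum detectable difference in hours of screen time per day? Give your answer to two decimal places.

Minimum detectable difference ≈ 0.28 hours

δ = (z_{α/2} + z_β) · √((σ₁²+σ₂²)/n)
  = (1.960 + 0.842) · √(12.5/1266)
  = 2.802 · √0.00987
  = 2.802 · 0.0994
  = 0.2784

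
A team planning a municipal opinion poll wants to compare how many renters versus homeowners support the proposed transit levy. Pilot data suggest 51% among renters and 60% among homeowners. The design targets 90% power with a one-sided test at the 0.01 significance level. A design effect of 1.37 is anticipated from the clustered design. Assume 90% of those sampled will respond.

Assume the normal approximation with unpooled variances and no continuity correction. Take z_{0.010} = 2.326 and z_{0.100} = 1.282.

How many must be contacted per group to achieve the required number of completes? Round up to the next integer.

n = (z_α + z_β)² · [p₁(1−p₁) + p₂(1−p₂)] / (p₁ − p₂)²
  = (2.326 + 1.282)² · (0.51·0.49 + 0.60·0.40) / (-0.09)²
  = (3.608)² · (0.2499 + 0.2400) / 0.0081
  = 13.0177 · 0.4899 / 0.0081
  = 787.33
Design effect: 1.37 × 787.33 = 1078.64.
Adjust for 90% response: 1078.64 / 0.90 = 1198.49.
Round up → n = 1199 per group.

n = 1199 per group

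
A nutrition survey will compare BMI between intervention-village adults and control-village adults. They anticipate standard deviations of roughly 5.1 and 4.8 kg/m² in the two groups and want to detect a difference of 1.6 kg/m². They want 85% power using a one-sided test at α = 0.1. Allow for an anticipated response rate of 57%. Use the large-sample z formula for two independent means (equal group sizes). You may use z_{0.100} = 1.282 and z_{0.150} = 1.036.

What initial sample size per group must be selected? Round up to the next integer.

n = 181 per group

n = (z_α + z_β)² · (σ₁² + σ₂²) / δ²
  = (1.282 + 1.036)² · (5.1² + 4.8² = 49.05) / 1.6²
  = 5.3731 · 49.05 / 2.56
  = 102.95
Adjust for 57% response: 102.95 / 0.57 = 180.61.
Round up → n = 181 per group.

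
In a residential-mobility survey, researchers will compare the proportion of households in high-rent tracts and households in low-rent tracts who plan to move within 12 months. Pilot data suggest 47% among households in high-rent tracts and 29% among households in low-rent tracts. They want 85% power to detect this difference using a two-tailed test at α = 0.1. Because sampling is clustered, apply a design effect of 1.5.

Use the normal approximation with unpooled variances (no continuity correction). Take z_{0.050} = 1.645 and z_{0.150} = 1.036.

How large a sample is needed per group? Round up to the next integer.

n = (z_{α/2} + z_β)² · [p₁(1−p₁) + p₂(1−p₂)] / (p₁ − p₂)²
  = (1.645 + 1.036)² · (0.47·0.53 + 0.29·0.71) / (0.18)²
  = (2.681)² · (0.2491 + 0.2059) / 0.0324
  = 7.1878 · 0.4550 / 0.0324
  = 100.94
Design effect: 1.5 × 100.94 = 151.41.
Round up → n = 152 per group.

n = 152 per group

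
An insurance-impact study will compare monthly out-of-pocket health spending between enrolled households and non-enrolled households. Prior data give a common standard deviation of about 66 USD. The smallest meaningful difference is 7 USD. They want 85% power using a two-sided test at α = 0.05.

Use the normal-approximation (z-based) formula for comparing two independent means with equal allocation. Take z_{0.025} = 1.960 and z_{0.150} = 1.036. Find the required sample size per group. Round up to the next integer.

n = 1596 per group

n = (z_{α/2} + z_β)² · (σ₁² + σ₂²) / δ²
  = (1.960 + 1.036)² · (2·66² = 8712) / 7²
  = 8.9760 · 8712 / 49
  = 1595.90
Round up → n = 1596 per group.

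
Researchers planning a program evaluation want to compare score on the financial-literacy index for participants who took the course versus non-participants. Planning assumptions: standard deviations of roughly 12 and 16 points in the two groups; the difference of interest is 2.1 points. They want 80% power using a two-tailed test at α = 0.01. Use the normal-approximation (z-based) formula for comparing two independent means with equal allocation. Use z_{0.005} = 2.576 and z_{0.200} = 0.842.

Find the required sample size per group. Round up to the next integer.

n = (z_{α/2} + z_β)² · (σ₁² + σ₂²) / δ²
  = (2.576 + 0.842)² · (12² + 16² = 400) / 2.1²
  = 11.6827 · 400 / 4.41
  = 1059.66
Round up → n = 1060 per group.

n = 1060 per group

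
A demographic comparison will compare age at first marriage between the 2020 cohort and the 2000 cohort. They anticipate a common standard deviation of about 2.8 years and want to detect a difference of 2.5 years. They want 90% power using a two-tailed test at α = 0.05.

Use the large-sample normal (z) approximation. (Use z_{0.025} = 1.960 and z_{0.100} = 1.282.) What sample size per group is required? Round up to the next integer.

n = 27 per group

n = (z_{α/2} + z_β)² · (σ₁² + σ₂²) / δ²
  = (1.960 + 1.282)² · (2·2.8² = 15.68) / 2.5²
  = 10.5106 · 15.68 / 6.25
  = 26.37
Round up → n = 27 per group.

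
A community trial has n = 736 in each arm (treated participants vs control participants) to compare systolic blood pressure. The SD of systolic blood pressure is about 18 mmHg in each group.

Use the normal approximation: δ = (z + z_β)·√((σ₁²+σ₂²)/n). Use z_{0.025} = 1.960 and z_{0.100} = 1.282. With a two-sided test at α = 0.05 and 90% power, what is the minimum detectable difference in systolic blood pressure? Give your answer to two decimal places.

Minimum detectable difference ≈ 3.04 mmHg

δ = (z_{α/2} + z_β) · √((σ₁²+σ₂²)/n)
  = (1.960 + 1.282) · √(648/736)
  = 3.242 · √0.88043
  = 3.242 · 0.9383
  = 3.0420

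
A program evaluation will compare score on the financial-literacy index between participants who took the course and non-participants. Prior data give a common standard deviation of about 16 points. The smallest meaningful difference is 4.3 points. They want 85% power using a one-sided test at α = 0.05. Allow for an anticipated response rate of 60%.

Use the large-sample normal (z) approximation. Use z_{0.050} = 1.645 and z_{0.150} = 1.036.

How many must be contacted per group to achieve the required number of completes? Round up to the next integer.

n = 332 per group

n = (z_α + z_β)² · (σ₁² + σ₂²) / δ²
  = (1.645 + 1.036)² · (2·16² = 512) / 4.3²
  = 7.1878 · 512 / 18.49
  = 199.03
Adjust for 60% response: 199.03 / 0.60 = 331.72.
Round up → n = 332 per group.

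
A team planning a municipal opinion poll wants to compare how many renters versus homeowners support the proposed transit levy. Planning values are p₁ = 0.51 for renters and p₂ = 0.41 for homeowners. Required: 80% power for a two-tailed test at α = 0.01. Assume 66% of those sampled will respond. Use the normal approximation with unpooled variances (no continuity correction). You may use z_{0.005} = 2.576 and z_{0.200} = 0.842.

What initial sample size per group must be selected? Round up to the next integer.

n = 871 per group

n = (z_{α/2} + z_β)² · [p₁(1−p₁) + p₂(1−p₂)] / (p₁ − p₂)²
  = (2.576 + 0.842)² · (0.51·0.49 + 0.41·0.59) / (0.10)²
  = (3.418)² · (0.2499 + 0.2419) / 0.0100
  = 11.6827 · 0.4918 / 0.0100
  = 574.56
Adjust for 66% response: 574.56 / 0.66 = 870.54.
Round up → n = 871 per group.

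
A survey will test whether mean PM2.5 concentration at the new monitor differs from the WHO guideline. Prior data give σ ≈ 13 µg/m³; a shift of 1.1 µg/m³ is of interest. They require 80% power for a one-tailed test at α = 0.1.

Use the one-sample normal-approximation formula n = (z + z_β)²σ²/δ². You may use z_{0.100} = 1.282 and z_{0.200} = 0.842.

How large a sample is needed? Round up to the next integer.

n = (z_α + z_β)² · σ² / δ²
  = (1.282 + 0.842)² · 13² / 1.1²
  = 4.5114 · 169 / 1.21
  = 630.10
Round up → n = 631.

n = 631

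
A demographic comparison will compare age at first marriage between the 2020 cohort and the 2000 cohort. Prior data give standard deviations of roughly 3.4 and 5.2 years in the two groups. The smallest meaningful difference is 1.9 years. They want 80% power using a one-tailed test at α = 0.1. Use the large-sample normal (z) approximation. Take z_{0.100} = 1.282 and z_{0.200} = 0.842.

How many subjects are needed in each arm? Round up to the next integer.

n = (z_α + z_β)² · (σ₁² + σ₂²) / δ²
  = (1.282 + 0.842)² · (3.4² + 5.2² = 38.6) / 1.9²
  = 4.5114 · 38.6 / 3.61
  = 48.24
Round up → n = 49 per group.

n = 49 per group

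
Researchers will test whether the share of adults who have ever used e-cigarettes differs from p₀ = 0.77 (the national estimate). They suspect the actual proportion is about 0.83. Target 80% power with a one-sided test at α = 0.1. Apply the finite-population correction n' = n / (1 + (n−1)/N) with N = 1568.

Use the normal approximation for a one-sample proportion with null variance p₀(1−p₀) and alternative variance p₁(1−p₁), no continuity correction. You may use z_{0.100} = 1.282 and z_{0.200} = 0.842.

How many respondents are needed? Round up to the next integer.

n = 181

n = [z_α·√(p₀q₀) + z_β·√(p₁q₁)]² / (p₁ − p₀)²
  = [1.282·√(0.77·0.23) + 0.842·√(0.83·0.17)]² / (0.06)²
  = [1.282·0.4208 + 0.842·0.3756]² / 0.0036
  = [0.8558]² / 0.0036
  = 203.44
Finite-population correction (N = 1568): 203.44 / (1 + (203.44 − 1)/1568) = 180.18.
Round up → n = 181.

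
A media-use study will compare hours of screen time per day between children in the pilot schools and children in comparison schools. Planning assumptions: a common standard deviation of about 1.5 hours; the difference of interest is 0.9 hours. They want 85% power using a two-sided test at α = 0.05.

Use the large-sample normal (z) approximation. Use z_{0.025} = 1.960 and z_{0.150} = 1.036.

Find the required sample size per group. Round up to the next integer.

n = (z_{α/2} + z_β)² · (σ₁² + σ₂²) / δ²
  = (1.960 + 1.036)² · (2·1.5² = 4.5) / 0.9²
  = 8.9760 · 4.5 / 0.81
  = 49.87
Round up → n = 50 per group.

n = 50 per group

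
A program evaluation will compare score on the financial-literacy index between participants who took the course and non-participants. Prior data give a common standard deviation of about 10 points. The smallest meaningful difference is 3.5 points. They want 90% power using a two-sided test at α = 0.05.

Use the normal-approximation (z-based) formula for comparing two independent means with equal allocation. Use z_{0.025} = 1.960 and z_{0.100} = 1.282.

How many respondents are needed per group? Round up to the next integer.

n = 172 per group

n = (z_{α/2} + z_β)² · (σ₁² + σ₂²) / δ²
  = (1.960 + 1.282)² · (2·10² = 200) / 3.5²
  = 10.5106 · 200 / 12.25
  = 171.60
Round up → n = 172 per group.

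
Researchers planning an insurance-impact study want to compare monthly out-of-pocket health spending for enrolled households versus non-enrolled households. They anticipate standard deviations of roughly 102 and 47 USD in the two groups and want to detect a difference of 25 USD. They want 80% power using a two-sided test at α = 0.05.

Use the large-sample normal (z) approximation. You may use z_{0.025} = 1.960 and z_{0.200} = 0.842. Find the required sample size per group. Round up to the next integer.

n = (z_{α/2} + z_β)² · (σ₁² + σ₂²) / δ²
  = (1.960 + 0.842)² · (102² + 47² = 12613) / 25²
  = 7.8512 · 12613 / 625
  = 158.44
Round up → n = 159 per group.

n = 159 per group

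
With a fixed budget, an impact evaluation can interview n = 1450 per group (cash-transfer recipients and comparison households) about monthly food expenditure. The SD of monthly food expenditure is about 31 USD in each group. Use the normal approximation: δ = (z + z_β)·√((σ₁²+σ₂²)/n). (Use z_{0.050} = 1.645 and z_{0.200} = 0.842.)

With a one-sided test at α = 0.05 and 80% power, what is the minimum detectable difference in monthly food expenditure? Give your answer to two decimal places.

δ = (z_α + z_β) · √((σ₁²+σ₂²)/n)
  = (1.645 + 0.842) · √(1922/1450)
  = 2.487 · √1.3255
  = 2.487 · 1.1513
  = 2.8633

Minimum detectable difference ≈ 2.86 USD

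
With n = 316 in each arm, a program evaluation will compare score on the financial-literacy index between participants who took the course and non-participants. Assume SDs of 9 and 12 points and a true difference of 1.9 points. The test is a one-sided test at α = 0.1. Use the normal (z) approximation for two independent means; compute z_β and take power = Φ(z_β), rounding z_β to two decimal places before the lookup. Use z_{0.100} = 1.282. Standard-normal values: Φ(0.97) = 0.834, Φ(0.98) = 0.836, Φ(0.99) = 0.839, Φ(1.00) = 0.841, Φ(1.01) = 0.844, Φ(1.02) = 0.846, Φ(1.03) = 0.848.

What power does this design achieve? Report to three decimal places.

Power ≈ 0.834

z_β = δ·√(n/(σ₁²+σ₂²)) − z_α
    = 1.9 · √(316/225) − 1.282
    = 1.9 · 1.18509 − 1.282
    = 2.2517 − 1.282 = 0.9697 → 0.97
Power = Φ(0.97) = 0.834.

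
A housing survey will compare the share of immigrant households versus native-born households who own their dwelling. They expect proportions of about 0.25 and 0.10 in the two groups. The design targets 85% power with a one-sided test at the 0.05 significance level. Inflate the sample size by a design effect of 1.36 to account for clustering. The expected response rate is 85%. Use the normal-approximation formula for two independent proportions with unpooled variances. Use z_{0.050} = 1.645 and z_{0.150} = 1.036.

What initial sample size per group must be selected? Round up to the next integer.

n = 142 per group

n = (z_α + z_β)² · [p₁(1−p₁) + p₂(1−p₂)] / (p₁ − p₂)²
  = (1.645 + 1.036)² · (0.25·0.75 + 0.10·0.90) / (0.15)²
  = (2.681)² · (0.1875 + 0.0900) / 0.0225
  = 7.1878 · 0.2775 / 0.0225
  = 88.65
Design effect: 1.36 × 88.65 = 120.56.
Adjust for 85% response: 120.56 / 0.85 = 141.84.
Round up → n = 142 per group.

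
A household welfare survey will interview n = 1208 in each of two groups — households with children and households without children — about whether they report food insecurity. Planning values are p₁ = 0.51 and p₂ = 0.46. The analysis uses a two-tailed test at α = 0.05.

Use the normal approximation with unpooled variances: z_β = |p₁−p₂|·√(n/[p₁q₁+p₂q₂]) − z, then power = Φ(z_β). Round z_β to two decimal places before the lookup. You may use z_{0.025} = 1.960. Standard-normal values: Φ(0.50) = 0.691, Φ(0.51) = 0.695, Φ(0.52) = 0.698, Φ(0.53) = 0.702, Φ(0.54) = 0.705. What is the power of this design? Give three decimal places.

z_β = |p₁−p₂|·√(n/[p₁q₁+p₂q₂]) − z_{α/2}
    = 0.05 · √(1208/0.4983) − 1.960
    = 0.05 · 49.2366 − 1.960
    = 2.4618 − 1.960 = 0.5018 → 0.50
Power = Φ(0.50) = 0.691.

Power ≈ 0.691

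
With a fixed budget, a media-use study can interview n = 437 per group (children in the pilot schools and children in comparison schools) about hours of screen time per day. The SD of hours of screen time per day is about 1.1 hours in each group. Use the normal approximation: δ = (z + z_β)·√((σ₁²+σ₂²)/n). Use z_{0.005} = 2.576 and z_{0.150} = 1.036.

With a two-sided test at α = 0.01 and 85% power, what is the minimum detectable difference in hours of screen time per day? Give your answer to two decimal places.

Minimum detectable difference ≈ 0.27 hours

δ = (z_{α/2} + z_β) · √((σ₁²+σ₂²)/n)
  = (2.576 + 1.036) · √(2.42/437)
  = 3.612 · √0.00554
  = 3.612 · 0.0744
  = 0.2688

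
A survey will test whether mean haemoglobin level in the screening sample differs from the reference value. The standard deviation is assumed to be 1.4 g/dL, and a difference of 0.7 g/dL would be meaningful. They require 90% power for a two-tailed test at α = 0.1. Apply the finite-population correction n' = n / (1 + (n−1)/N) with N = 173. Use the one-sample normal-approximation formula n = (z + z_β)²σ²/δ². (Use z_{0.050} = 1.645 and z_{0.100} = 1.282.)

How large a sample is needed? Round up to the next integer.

n = 29

n = (z_{α/2} + z_β)² · σ² / δ²
  = (1.645 + 1.282)² · 1.4² / 0.7²
  = 8.5673 · 1.96 / 0.49
  = 34.27
Finite-population correction (N = 173): 34.27 / (1 + (34.27 − 1)/173) = 28.74.
Round up → n = 29.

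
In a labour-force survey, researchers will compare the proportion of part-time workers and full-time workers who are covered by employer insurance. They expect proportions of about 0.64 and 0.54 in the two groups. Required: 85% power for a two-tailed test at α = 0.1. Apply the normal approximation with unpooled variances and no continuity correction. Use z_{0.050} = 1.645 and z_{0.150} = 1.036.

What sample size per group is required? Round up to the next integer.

n = 345 per group

n = (z_{α/2} + z_β)² · [p₁(1−p₁) + p₂(1−p₂)] / (p₁ − p₂)²
  = (1.645 + 1.036)² · (0.64·0.36 + 0.54·0.46) / (0.10)²
  = (2.681)² · (0.2304 + 0.2484) / 0.0100
  = 7.1878 · 0.4788 / 0.0100
  = 344.15
Round up → n = 345 per group.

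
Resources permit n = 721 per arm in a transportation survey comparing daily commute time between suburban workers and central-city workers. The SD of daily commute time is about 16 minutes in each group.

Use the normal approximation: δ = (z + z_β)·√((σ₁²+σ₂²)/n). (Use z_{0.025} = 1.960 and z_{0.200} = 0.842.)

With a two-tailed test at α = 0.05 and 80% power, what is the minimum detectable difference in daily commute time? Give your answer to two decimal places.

Minimum detectable difference ≈ 2.36 minutes

δ = (z_{α/2} + z_β) · √((σ₁²+σ₂²)/n)
  = (1.960 + 0.842) · √(512/721)
  = 2.802 · √0.71012
  = 2.802 · 0.8427
  = 2.3612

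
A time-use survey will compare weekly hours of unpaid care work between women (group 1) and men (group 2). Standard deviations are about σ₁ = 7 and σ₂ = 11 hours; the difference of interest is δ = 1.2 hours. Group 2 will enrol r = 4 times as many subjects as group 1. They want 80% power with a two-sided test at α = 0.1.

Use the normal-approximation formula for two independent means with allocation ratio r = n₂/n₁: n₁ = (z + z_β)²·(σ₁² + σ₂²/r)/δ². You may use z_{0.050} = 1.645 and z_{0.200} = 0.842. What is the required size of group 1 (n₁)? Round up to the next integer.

n₁ = 341

n₁ = (z_{α/2} + z_β)² · (σ₁² + σ₂²/r) / δ²
   = (1.645 + 0.842)² · (7² + 11²/4) / 1.2²
   = 6.1852 · (49 + 30.25) / 1.44
   = 6.1852 · 79.25 / 1.44
   = 340.40
Round up → n₁ = 341; n₂ = r·n₁ = 4 × 341 = 1364.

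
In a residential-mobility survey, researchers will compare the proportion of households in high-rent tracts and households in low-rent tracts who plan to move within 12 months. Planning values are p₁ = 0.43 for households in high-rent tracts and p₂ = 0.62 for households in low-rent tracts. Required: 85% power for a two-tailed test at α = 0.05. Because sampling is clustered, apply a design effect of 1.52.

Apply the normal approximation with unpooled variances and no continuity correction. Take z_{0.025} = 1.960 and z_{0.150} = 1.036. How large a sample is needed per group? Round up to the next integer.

n = (z_{α/2} + z_β)² · [p₁(1−p₁) + p₂(1−p₂)] / (p₁ − p₂)²
  = (1.960 + 1.036)² · (0.43·0.57 + 0.62·0.38) / (-0.19)²
  = (2.996)² · (0.2451 + 0.2356) / 0.0361
  = 8.9760 · 0.4807 / 0.0361
  = 119.52
Design effect: 1.52 × 119.52 = 181.67.
Round up → n = 182 per group.

n = 182 per group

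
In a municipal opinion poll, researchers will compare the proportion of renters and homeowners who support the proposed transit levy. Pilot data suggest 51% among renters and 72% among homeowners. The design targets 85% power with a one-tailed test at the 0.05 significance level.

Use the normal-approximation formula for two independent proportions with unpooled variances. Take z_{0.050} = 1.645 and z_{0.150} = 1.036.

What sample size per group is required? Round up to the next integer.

n = (z_α + z_β)² · [p₁(1−p₁) + p₂(1−p₂)] / (p₁ − p₂)²
  = (1.645 + 1.036)² · (0.51·0.49 + 0.72·0.28) / (-0.21)²
  = (2.681)² · (0.2499 + 0.2016) / 0.0441
  = 7.1878 · 0.4515 / 0.0441
  = 73.59
Round up → n = 74 per group.

n = 74 per group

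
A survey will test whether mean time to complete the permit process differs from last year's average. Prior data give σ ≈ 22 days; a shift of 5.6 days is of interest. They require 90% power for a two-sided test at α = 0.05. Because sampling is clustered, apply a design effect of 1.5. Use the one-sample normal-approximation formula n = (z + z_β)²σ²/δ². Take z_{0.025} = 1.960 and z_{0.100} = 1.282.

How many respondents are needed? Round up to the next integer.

n = 244

n = (z_{α/2} + z_β)² · σ² / δ²
  = (1.960 + 1.282)² · 22² / 5.6²
  = 10.5106 · 484 / 31.36
  = 162.22
Design effect: 1.5 × 162.22 = 243.32.
Round up → n = 244.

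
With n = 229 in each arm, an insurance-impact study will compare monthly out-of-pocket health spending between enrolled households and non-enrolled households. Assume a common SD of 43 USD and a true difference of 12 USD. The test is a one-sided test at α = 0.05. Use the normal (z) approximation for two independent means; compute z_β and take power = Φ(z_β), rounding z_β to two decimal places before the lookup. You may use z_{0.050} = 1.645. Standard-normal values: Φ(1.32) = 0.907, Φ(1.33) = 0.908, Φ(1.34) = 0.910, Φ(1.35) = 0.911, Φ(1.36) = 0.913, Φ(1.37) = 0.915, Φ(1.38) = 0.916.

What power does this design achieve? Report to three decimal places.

Power ≈ 0.910

z_β = δ·√(n/(σ₁²+σ₂²)) − z_α
    = 12 · √(229/3698) − 1.645
    = 12 · 0.24885 − 1.645
    = 2.9862 − 1.645 = 1.3412 → 1.34
Power = Φ(1.34) = 0.910.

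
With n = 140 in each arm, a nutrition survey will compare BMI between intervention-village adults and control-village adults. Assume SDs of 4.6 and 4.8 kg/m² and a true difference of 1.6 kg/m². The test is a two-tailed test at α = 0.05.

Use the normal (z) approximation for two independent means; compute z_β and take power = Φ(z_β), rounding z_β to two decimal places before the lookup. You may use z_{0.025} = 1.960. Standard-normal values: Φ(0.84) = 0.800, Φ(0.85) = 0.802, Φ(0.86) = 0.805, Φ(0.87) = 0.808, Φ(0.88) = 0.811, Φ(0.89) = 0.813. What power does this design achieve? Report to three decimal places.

z_β = δ·√(n/(σ₁²+σ₂²)) − z_{α/2}
    = 1.6 · √(140/44.2) − 1.960
    = 1.6 · 1.77972 − 1.960
    = 2.8476 − 1.960 = 0.8876 → 0.89
Power = Φ(0.89) = 0.813.

Power ≈ 0.813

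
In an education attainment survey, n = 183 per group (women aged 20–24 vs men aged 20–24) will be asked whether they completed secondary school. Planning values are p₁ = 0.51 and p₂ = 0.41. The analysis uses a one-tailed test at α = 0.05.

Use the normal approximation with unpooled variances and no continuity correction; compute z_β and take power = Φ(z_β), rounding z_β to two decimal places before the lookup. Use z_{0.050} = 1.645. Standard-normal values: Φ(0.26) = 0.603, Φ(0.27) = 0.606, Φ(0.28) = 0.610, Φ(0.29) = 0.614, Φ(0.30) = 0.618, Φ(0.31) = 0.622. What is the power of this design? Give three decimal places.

Power ≈ 0.610

z_β = |p₁−p₂|·√(n/[p₁q₁+p₂q₂]) − z_α
    = 0.10 · √(183/0.4918) − 1.645
    = 0.10 · 19.2900 − 1.645
    = 1.9290 − 1.645 = 0.2840 → 0.28
Power = Φ(0.28) = 0.610.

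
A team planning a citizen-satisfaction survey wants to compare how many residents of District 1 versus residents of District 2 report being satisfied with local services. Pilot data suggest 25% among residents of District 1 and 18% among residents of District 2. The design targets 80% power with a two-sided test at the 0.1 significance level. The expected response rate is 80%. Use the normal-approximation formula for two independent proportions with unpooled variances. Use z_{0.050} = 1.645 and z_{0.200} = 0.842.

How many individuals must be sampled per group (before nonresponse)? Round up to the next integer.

n = (z_{α/2} + z_β)² · [p₁(1−p₁) + p₂(1−p₂)] / (p₁ − p₂)²
  = (1.645 + 0.842)² · (0.25·0.75 + 0.18·0.82) / (0.07)²
  = (2.487)² · (0.1875 + 0.1476) / 0.0049
  = 6.1852 · 0.3351 / 0.0049
  = 422.99
Adjust for 80% response: 422.99 / 0.80 = 528.74.
Round up → n = 529 per group.

n = 529 per group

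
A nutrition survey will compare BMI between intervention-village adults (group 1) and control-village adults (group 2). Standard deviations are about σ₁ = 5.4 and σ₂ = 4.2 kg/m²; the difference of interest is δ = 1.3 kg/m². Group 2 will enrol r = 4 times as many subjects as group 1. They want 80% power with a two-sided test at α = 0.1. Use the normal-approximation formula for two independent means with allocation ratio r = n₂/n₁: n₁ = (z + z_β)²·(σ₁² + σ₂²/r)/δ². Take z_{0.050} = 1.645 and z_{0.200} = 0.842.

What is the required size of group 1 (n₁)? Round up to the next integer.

n₁ = (z_{α/2} + z_β)² · (σ₁² + σ₂²/r) / δ²
   = (1.645 + 0.842)² · (5.4² + 4.2²/4) / 1.3²
   = 6.1852 · (29.16 + 4.41) / 1.69
   = 6.1852 · 33.57 / 1.69
   = 122.86
Round up → n₁ = 123; n₂ = r·n₁ = 4 × 123 = 492.

n₁ = 123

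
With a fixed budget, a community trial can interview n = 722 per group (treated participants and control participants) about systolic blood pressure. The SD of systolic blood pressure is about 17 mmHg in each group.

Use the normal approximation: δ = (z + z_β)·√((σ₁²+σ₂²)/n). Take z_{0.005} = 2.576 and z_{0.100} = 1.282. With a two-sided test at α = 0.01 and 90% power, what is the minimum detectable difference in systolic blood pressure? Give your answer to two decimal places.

Minimum detectable difference ≈ 3.45 mmHg

δ = (z_{α/2} + z_β) · √((σ₁²+σ₂²)/n)
  = (2.576 + 1.282) · √(578/722)
  = 3.858 · √0.80055
  = 3.858 · 0.8947
  = 3.4519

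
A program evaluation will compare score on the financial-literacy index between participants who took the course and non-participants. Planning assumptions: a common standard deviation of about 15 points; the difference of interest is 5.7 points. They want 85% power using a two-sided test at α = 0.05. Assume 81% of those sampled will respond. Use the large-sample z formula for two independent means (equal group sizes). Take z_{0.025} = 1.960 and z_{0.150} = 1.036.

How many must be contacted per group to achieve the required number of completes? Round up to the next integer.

n = 154 per group

n = (z_{α/2} + z_β)² · (σ₁² + σ₂²) / δ²
  = (1.960 + 1.036)² · (2·15² = 450) / 5.7²
  = 8.9760 · 450 / 32.49
  = 124.32
Adjust for 81% response: 124.32 / 0.81 = 153.48.
Round up → n = 154 per group.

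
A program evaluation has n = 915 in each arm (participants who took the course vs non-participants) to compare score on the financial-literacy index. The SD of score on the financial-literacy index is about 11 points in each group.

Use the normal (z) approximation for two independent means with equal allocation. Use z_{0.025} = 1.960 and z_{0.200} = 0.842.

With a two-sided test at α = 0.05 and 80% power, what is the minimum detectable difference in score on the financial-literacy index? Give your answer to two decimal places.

Minimum detectable difference ≈ 1.44 points

δ = (z_{α/2} + z_β) · √((σ₁²+σ₂²)/n)
  = (1.960 + 0.842) · √(242/915)
  = 2.802 · √0.26448
  = 2.802 · 0.5143
  = 1.4410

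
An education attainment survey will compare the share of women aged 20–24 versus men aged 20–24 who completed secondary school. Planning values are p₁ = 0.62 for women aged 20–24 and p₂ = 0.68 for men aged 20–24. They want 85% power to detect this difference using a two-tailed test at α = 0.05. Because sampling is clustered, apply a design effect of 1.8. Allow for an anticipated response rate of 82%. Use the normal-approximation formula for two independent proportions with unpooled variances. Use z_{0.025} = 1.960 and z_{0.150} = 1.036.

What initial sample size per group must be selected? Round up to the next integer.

n = (z_{α/2} + z_β)² · [p₁(1−p₁) + p₂(1−p₂)] / (p₁ − p₂)²
  = (1.960 + 1.036)² · (0.62·0.38 + 0.68·0.32) / (-0.06)²
  = (2.996)² · (0.2356 + 0.2176) / 0.0036
  = 8.9760 · 0.4532 / 0.0036
  = 1129.98
Design effect: 1.8 × 1129.98 = 2033.97.
Adjust for 82% response: 2033.97 / 0.82 = 2480.45.
Round up → n = 2481 per group.

n = 2481 per group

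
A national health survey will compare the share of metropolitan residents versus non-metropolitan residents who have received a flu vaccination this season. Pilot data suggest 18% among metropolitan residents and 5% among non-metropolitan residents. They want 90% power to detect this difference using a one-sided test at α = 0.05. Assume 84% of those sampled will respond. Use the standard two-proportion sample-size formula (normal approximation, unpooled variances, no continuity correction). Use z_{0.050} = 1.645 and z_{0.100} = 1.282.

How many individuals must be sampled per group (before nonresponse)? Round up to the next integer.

n = (z_α + z_β)² · [p₁(1−p₁) + p₂(1−p₂)] / (p₁ − p₂)²
  = (1.645 + 1.282)² · (0.18·0.82 + 0.05·0.95) / (0.13)²
  = (2.927)² · (0.1476 + 0.0475) / 0.0169
  = 8.5673 · 0.1951 / 0.0169
  = 98.90
Adjust for 84% response: 98.90 / 0.84 = 117.74.
Round up → n = 118 per group.

n = 118 per group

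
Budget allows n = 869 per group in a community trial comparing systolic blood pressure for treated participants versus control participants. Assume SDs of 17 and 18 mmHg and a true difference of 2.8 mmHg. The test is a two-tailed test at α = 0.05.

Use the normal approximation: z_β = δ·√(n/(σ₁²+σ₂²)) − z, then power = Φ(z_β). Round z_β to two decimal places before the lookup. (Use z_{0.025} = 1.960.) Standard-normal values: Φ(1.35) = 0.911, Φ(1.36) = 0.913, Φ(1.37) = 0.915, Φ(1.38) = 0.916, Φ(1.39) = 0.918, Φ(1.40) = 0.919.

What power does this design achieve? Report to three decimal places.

Power ≈ 0.915

z_β = δ·√(n/(σ₁²+σ₂²)) − z_{α/2}
    = 2.8 · √(869/613) − 1.960
    = 2.8 · 1.19064 − 1.960
    = 3.3338 − 1.960 = 1.3738 → 1.37
Power = Φ(1.37) = 0.915.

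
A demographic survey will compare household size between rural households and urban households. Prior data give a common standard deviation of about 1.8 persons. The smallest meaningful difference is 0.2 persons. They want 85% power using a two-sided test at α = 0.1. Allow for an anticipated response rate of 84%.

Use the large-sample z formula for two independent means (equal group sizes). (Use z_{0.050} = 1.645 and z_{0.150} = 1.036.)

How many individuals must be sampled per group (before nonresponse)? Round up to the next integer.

n = 1387 per group

n = (z_{α/2} + z_β)² · (σ₁² + σ₂²) / δ²
  = (1.645 + 1.036)² · (2·1.8² = 6.48) / 0.2²
  = 7.1878 · 6.48 / 0.04
  = 1164.42
Adjust for 84% response: 1164.42 / 0.84 = 1386.21.
Round up → n = 1387 per group.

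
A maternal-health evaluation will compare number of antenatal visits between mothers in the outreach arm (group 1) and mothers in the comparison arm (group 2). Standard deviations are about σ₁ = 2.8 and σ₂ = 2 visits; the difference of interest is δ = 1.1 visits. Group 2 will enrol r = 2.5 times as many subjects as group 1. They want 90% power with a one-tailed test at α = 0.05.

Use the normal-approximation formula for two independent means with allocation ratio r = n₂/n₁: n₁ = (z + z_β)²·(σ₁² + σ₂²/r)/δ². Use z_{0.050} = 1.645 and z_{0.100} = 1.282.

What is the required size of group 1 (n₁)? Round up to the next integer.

n₁ = (z_α + z_β)² · (σ₁² + σ₂²/r) / δ²
   = (1.645 + 1.282)² · (2.8² + 2²/2.5) / 1.1²
   = 8.5673 · (7.84 + 1.6) / 1.21
   = 8.5673 · 9.44 / 1.21
   = 66.84
Round up → n₁ = 67; n₂ = r·n₁ = 2.5 × 67 = 168.

n₁ = 67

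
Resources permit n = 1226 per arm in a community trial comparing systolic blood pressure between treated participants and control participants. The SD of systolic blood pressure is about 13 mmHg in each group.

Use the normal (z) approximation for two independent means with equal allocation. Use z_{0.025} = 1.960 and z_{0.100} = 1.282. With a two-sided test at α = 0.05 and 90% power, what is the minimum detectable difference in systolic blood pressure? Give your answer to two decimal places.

Minimum detectable difference ≈ 1.70 mmHg

δ = (z_{α/2} + z_β) · √((σ₁²+σ₂²)/n)
  = (1.960 + 1.282) · √(338/1226)
  = 3.242 · √0.27569
  = 3.242 · 0.5251
  = 1.7023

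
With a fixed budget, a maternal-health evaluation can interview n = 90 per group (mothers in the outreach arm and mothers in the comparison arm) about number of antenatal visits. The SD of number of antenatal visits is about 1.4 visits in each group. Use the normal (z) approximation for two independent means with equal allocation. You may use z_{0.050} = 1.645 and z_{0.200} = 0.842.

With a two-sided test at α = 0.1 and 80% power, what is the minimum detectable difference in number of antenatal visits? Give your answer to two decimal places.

δ = (z_{α/2} + z_β) · √((σ₁²+σ₂²)/n)
  = (1.645 + 0.842) · √(3.92/90)
  = 2.487 · √0.04356
  = 2.487 · 0.2087
  = 0.5190

Minimum detectable difference ≈ 0.52 visits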